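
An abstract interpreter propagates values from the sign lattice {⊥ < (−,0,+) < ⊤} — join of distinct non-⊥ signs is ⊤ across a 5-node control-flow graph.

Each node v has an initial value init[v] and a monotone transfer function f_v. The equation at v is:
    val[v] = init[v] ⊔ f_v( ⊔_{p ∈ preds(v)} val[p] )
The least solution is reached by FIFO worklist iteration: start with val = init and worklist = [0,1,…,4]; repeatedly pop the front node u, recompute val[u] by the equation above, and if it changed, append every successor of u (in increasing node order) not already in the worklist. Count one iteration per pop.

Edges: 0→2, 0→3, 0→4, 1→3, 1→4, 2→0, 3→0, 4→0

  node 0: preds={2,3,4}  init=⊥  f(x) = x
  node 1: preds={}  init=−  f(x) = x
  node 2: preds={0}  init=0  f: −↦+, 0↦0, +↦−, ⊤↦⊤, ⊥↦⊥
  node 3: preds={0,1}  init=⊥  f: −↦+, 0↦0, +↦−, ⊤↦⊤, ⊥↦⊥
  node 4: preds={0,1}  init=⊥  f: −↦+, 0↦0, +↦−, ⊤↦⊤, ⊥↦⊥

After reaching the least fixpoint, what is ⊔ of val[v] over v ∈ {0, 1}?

Trace (10 dequeues):
  [1] u=0 | in 0 | out 0 | prev ⊥ | push {}
  [2] u=1 | in ⊥ | out − | ==
  [3] u=2 | in 0 | out 0 | ==
  [4] u=3 | in ⊤ | out ⊤ | prev ⊥ | push {0}
  [5] u=4 | in ⊤ | out ⊤ | prev ⊥ | push {}
  [6] u=0 | in ⊤ | out ⊤ | prev 0 | push {2,3,4}
  [7] u=2 | in ⊤ | out ⊤ | prev 0 | push {0}
  [8] u=3 | in ⊤ | out ⊤ | ==
  [9] u=4 | in ⊤ | out ⊤ | ==
  [10] u=0 | in ⊤ | out ⊤ | ==

Converged values:
  [0] ⊤
  [1] −
  [2] ⊤
  [3] ⊤
  [4] ⊤

⊤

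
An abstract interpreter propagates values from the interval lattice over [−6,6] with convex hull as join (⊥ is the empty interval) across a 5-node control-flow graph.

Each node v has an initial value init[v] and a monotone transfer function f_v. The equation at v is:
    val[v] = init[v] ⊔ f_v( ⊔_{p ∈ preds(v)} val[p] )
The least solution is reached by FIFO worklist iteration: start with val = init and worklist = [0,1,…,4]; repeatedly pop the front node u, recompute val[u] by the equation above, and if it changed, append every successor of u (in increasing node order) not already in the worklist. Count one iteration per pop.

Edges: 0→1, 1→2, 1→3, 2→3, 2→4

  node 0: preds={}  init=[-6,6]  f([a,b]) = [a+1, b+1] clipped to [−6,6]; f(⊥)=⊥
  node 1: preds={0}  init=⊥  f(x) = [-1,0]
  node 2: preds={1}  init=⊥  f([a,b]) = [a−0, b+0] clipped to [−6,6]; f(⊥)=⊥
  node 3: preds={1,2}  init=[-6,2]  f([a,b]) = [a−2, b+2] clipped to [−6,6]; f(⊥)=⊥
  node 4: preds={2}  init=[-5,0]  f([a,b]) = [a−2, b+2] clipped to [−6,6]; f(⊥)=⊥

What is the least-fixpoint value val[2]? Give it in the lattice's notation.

[-1,0]

Trace (5 dequeues):
  [1] u=0 | in ⊥ | out [-6,6] | ==
  [2] u=1 | in [-6,6] | out [-1,0] | prev ⊥ | push {}
  [3] u=2 | in [-1,0] | out [-1,0] | prev ⊥ | push {}
  [4] u=3 | in [-1,0] | out [-6,2] | ==
  [5] u=4 | in [-1,0] | out [-5,2] | prev [-5,0] | push {}

Converged values:
  [0] [-6,6]
  [1] [-1,0]
  [2] [-1,0]
  [3] [-6,2]
  [4] [-5,2]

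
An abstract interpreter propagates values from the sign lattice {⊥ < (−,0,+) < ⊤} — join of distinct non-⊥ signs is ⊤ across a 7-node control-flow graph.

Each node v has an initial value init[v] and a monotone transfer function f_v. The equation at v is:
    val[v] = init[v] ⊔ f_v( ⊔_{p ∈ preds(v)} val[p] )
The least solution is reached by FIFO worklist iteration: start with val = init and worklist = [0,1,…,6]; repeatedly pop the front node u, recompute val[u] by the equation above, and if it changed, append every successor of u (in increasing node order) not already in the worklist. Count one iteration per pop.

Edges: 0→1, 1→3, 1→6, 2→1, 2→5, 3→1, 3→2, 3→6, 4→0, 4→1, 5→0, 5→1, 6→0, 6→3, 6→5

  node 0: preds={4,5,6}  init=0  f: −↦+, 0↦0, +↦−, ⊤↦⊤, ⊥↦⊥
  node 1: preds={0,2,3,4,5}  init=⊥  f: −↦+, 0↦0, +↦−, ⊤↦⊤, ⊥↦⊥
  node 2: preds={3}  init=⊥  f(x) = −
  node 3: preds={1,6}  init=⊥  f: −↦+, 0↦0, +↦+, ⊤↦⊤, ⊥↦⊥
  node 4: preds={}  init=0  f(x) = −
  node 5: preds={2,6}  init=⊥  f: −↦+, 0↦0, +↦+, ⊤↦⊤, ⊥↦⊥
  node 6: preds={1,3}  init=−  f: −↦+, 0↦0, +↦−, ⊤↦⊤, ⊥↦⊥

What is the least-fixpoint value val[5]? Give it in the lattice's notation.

Iteration log — 14 steps:
  step 1. node 0  ⊔preds=⊤  new=⊤  old=0  +wl: 
  step 2. node 1  ⊔preds=⊤  new=⊤  old=⊥  +wl: 
  step 3. node 2  ⊔preds=⊥  new=−  old=⊥  +wl: 1
  step 4. node 3  ⊔preds=⊤  new=⊤  old=⊥  +wl: 2
  step 5. node 4  ⊔preds=⊥  new=⊤  old=0  +wl: 0
  step 6. node 5  ⊔preds=−  new=+  old=⊥  +wl: 
  step 7. node 6  ⊔preds=⊤  new=⊤  old=−  +wl: 3,5
  step 8. node 1  ⊔preds=⊤  new=⊤  stable
  step 9. node 2  ⊔preds=⊤  new=−  stable
  step 10. node 0  ⊔preds=⊤  new=⊤  stable
  step 11. node 3  ⊔preds=⊤  new=⊤  stable
  step 12. node 5  ⊔preds=⊤  new=⊤  old=+  +wl: 0,1
  step 13. node 0  ⊔preds=⊤  new=⊤  stable
  step 14. node 1  ⊔preds=⊤  new=⊤  stable

Least fixpoint reached:
  node 0: ⊤
  node 1: ⊤
  node 2: −
  node 3: ⊤
  node 4: ⊤
  node 5: ⊤
  node 6: ⊤

⊤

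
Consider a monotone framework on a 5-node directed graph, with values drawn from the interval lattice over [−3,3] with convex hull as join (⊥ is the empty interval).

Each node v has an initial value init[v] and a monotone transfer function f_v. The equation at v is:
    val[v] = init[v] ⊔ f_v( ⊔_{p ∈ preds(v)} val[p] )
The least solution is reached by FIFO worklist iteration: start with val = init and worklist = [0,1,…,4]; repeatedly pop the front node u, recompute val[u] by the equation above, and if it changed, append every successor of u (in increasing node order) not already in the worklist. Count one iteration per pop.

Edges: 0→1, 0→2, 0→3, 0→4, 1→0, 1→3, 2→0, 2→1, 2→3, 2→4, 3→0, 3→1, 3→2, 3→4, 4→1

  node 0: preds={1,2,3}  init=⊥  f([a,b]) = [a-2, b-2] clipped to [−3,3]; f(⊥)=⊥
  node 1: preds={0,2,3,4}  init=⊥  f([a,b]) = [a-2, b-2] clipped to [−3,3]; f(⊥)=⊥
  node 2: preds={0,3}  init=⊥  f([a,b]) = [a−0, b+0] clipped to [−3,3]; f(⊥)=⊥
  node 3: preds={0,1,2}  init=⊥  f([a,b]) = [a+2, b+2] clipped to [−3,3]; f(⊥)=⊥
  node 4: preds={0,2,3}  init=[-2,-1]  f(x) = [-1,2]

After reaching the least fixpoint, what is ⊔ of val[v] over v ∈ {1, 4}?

[-3,2]

Worklist (22 pops):
  #1 pop 0: in=⊥ → ⊥ (no change)
  #2 pop 1: in=[-2,-1] → [-3,-3] (was ⊥); enqueue [0]
  #3 pop 2: in=⊥ → ⊥ (no change)
  #4 pop 3: in=[-3,-3] → [-1,-1] (was ⊥); enqueue [1,2]
  #5 pop 4: in=[-1,-1] → [-2,2] (was [-2,-1]); enqueue []
  #6 pop 0: in=[-3,-1] → [-3,-3] (was ⊥); enqueue [3,4]
  #7 pop 1: in=[-3,2] → [-3,0] (was [-3,-3]); enqueue [0]
  #8 pop 2: in=[-3,-1] → [-3,-1] (was ⊥); enqueue [1]
  #9 pop 3: in=[-3,0] → [-1,2] (was [-1,-1]); enqueue [2]
  #10 pop 4: in=[-3,2] → [-2,2] (no change)
  #11 pop 0: in=[-3,2] → [-3,0] (was [-3,-3]); enqueue [3,4]
  #12 pop 1: in=[-3,2] → [-3,0] (no change)
  #13 pop 2: in=[-3,2] → [-3,2] (was [-3,-1]); enqueue [0,1]
  #14 pop 3: in=[-3,2] → [-1,3] (was [-1,2]); enqueue [2]
  #15 pop 4: in=[-3,3] → [-2,2] (no change)
  #16 pop 0: in=[-3,3] → [-3,1] (was [-3,0]); enqueue [3,4]
  #17 pop 1: in=[-3,3] → [-3,1] (was [-3,0]); enqueue [0]
  #18 pop 2: in=[-3,3] → [-3,3] (was [-3,2]); enqueue [1]
  #19 pop 3: in=[-3,3] → [-1,3] (no change)
  #20 pop 4: in=[-3,3] → [-2,2] (no change)
  #21 pop 0: in=[-3,3] → [-3,1] (no change)
  #22 pop 1: in=[-3,3] → [-3,1] (no change)

Fixpoint:
  val[0] = [-3,1]
  val[1] = [-3,1]
  val[2] = [-3,3]
  val[3] = [-1,3]
  val[4] = [-2,2]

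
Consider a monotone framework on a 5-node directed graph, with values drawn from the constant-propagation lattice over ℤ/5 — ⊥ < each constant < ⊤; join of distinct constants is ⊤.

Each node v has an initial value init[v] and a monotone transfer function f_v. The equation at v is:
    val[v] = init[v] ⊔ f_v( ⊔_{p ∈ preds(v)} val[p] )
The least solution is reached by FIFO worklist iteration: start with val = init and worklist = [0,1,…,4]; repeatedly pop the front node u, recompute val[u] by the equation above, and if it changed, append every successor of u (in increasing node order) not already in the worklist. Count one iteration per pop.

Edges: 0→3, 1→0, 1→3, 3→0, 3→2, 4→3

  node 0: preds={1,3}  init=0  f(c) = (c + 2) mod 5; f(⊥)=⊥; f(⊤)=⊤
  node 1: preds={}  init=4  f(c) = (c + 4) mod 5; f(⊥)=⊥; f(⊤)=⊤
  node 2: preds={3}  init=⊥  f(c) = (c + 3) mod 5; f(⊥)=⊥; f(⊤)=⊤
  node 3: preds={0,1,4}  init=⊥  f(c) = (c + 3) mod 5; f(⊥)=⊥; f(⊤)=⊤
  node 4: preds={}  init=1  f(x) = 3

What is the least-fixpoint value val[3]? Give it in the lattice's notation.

Iteration log — 8 steps:
  step 1. node 0  ⊔preds=4  new=⊤  old=0  +wl: 
  step 2. node 1  ⊔preds=⊥  new=4  stable
  step 3. node 2  ⊔preds=⊥  new=⊥  stable
  step 4. node 3  ⊔preds=⊤  new=⊤  old=⊥  +wl: 0,2
  step 5. node 4  ⊔preds=⊥  new=⊤  old=1  +wl: 3
  step 6. node 0  ⊔preds=⊤  new=⊤  stable
  step 7. node 2  ⊔preds=⊤  new=⊤  old=⊥  +wl: 
  step 8. node 3  ⊔preds=⊤  new=⊤  stable

Least fixpoint reached:
  node 0: ⊤
  node 1: 4
  node 2: ⊤
  node 3: ⊤
  node 4: ⊤

⊤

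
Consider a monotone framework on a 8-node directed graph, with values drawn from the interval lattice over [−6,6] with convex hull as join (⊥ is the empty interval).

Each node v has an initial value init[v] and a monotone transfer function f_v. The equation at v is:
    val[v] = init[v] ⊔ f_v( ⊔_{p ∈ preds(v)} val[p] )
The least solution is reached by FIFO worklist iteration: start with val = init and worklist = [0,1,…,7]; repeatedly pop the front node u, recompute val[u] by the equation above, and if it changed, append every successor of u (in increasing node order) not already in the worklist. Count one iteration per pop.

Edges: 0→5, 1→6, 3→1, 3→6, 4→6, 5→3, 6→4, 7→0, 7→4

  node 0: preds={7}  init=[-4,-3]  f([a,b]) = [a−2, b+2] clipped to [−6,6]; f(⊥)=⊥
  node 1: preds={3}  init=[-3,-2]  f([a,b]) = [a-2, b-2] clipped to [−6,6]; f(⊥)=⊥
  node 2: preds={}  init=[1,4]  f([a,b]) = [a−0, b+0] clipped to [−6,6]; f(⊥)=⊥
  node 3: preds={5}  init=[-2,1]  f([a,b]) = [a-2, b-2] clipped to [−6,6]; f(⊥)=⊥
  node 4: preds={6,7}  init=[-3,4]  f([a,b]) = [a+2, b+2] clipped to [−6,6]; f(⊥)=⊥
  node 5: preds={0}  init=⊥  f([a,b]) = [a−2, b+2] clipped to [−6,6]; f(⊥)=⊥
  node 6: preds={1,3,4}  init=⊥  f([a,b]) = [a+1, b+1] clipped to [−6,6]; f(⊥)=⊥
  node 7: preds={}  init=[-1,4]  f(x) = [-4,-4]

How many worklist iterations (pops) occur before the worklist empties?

Trace (15 dequeues):
  [1] u=0 | in [-1,4] | out [-4,6] | prev [-4,-3] | push {}
  [2] u=1 | in [-2,1] | out [-4,-1] | prev [-3,-2] | push {}
  [3] u=2 | in ⊥ | out [1,4] | ==
  [4] u=3 | in ⊥ | out [-2,1] | ==
  [5] u=4 | in [-1,4] | out [-3,6] | prev [-3,4] | push {}
  [6] u=5 | in [-4,6] | out [-6,6] | prev ⊥ | push {3}
  [7] u=6 | in [-4,6] | out [-3,6] | prev ⊥ | push {4}
  [8] u=7 | in ⊥ | out [-4,4] | prev [-1,4] | push {0}
  [9] u=3 | in [-6,6] | out [-6,4] | prev [-2,1] | push {1,6}
  [10] u=4 | in [-4,6] | out [-3,6] | ==
  [11] u=0 | in [-4,4] | out [-6,6] | prev [-4,6] | push {5}
  [12] u=1 | in [-6,4] | out [-6,2] | prev [-4,-1] | push {}
  [13] u=6 | in [-6,6] | out [-5,6] | prev [-3,6] | push {4}
  [14] u=5 | in [-6,6] | out [-6,6] | ==
  [15] u=4 | in [-5,6] | out [-3,6] | ==

Converged values:
  [0] [-6,6]
  [1] [-6,2]
  [2] [1,4]
  [3] [-6,4]
  [4] [-3,6]
  [5] [-6,6]
  [6] [-5,6]
  [7] [-4,4]

15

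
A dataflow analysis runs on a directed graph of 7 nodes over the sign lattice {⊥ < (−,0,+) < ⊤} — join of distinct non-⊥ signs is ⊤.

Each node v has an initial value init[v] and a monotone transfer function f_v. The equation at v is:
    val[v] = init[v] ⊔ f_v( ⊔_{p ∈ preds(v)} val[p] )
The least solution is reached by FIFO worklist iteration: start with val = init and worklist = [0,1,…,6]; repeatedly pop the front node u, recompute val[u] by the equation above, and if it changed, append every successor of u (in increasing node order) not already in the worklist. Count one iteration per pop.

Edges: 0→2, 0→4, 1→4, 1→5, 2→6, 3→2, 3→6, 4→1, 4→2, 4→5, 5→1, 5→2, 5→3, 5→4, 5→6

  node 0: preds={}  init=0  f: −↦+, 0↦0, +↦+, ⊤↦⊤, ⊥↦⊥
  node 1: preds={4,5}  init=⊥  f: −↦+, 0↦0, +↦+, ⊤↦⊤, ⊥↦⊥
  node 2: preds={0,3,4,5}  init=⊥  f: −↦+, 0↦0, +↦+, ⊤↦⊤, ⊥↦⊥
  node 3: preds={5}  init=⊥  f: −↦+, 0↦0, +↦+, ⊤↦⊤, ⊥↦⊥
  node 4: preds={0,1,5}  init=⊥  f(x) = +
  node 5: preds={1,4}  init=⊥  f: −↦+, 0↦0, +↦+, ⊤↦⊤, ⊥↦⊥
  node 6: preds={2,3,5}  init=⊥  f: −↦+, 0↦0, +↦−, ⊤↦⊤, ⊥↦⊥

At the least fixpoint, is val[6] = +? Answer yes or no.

Trace (14 dequeues):
  [1] u=0 | in ⊥ | out 0 | ==
  [2] u=1 | in ⊥ | out ⊥ | ==
  [3] u=2 | in 0 | out 0 | prev ⊥ | push {}
  [4] u=3 | in ⊥ | out ⊥ | ==
  [5] u=4 | in 0 | out + | prev ⊥ | push {1,2}
  [6] u=5 | in + | out + | prev ⊥ | push {3,4}
  [7] u=6 | in ⊤ | out ⊤ | prev ⊥ | push {}
  [8] u=1 | in + | out + | prev ⊥ | push {5}
  [9] u=2 | in ⊤ | out ⊤ | prev 0 | push {6}
  [10] u=3 | in + | out + | prev ⊥ | push {2}
  [11] u=4 | in ⊤ | out + | ==
  [12] u=5 | in + | out + | ==
  [13] u=6 | in ⊤ | out ⊤ | ==
  [14] u=2 | in ⊤ | out ⊤ | ==

Converged values:
  [0] 0
  [1] +
  [2] ⊤
  [3] +
  [4] +
  [5] +
  [6] ⊤

no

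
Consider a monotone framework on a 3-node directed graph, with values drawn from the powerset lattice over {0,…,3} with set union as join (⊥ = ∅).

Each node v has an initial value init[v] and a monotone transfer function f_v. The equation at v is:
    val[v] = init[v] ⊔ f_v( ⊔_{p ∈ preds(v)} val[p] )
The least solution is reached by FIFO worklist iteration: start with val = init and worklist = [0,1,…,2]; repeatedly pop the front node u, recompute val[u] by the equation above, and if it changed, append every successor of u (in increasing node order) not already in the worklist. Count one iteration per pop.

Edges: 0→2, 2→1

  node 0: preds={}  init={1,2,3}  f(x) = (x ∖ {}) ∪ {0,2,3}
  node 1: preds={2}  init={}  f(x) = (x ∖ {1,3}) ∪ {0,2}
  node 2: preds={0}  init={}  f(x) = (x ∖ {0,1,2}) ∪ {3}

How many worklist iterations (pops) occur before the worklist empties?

4

Iteration log — 4 steps:
  step 1. node 0  ⊔preds={}  new={0,1,2,3}  old={1,2,3}  +wl: 
  step 2. node 1  ⊔preds={}  new={0,2}  old={}  +wl: 
  step 3. node 2  ⊔preds={0,1,2,3}  new={3}  old={}  +wl: 1
  step 4. node 1  ⊔preds={3}  new={0,2}  stable

Least fixpoint reached:
  node 0: {0,1,2,3}
  node 1: {0,2}
  node 2: {3}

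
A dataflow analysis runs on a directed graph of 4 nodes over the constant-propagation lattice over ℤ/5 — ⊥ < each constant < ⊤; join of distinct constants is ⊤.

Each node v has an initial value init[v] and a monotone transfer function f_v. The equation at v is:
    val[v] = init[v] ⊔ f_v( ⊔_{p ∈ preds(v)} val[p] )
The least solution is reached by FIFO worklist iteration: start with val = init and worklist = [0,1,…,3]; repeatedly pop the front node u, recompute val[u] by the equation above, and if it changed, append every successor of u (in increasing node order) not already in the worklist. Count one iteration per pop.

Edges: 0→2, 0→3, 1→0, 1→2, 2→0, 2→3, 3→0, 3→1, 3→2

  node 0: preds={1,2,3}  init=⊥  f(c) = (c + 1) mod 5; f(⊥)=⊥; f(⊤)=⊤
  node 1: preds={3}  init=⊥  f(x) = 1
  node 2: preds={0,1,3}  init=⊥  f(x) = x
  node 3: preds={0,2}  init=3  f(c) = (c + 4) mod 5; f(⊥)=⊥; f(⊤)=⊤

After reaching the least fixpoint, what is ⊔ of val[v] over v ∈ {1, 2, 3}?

Trace (8 dequeues):
  [1] u=0 | in 3 | out 4 | prev ⊥ | push {}
  [2] u=1 | in 3 | out 1 | prev ⊥ | push {0}
  [3] u=2 | in ⊤ | out ⊤ | prev ⊥ | push {}
  [4] u=3 | in ⊤ | out ⊤ | prev 3 | push {1,2}
  [5] u=0 | in ⊤ | out ⊤ | prev 4 | push {3}
  [6] u=1 | in ⊤ | out 1 | ==
  [7] u=2 | in ⊤ | out ⊤ | ==
  [8] u=3 | in ⊤ | out ⊤ | ==

Converged values:
  [0] ⊤
  [1] 1
  [2] ⊤
  [3] ⊤

⊤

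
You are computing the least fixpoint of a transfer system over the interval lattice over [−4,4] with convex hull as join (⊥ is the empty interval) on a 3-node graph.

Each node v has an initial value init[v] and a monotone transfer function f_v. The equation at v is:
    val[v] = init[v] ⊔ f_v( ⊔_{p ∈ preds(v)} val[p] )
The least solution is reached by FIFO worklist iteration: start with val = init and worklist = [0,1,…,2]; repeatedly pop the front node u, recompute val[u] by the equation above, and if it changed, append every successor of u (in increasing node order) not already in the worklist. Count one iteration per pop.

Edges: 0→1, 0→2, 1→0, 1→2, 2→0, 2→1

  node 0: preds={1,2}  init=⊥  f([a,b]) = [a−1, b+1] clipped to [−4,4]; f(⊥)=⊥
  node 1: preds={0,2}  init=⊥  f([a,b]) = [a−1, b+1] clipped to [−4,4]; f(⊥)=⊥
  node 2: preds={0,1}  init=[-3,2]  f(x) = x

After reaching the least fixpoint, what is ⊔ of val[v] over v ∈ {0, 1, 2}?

Trace (6 dequeues):
  [1] u=0 | in [-3,2] | out [-4,3] | prev ⊥ | push {}
  [2] u=1 | in [-4,3] | out [-4,4] | prev ⊥ | push {0}
  [3] u=2 | in [-4,4] | out [-4,4] | prev [-3,2] | push {1}
  [4] u=0 | in [-4,4] | out [-4,4] | prev [-4,3] | push {2}
  [5] u=1 | in [-4,4] | out [-4,4] | ==
  [6] u=2 | in [-4,4] | out [-4,4] | ==

Converged values:
  [0] [-4,4]
  [1] [-4,4]
  [2] [-4,4]

[-4,4]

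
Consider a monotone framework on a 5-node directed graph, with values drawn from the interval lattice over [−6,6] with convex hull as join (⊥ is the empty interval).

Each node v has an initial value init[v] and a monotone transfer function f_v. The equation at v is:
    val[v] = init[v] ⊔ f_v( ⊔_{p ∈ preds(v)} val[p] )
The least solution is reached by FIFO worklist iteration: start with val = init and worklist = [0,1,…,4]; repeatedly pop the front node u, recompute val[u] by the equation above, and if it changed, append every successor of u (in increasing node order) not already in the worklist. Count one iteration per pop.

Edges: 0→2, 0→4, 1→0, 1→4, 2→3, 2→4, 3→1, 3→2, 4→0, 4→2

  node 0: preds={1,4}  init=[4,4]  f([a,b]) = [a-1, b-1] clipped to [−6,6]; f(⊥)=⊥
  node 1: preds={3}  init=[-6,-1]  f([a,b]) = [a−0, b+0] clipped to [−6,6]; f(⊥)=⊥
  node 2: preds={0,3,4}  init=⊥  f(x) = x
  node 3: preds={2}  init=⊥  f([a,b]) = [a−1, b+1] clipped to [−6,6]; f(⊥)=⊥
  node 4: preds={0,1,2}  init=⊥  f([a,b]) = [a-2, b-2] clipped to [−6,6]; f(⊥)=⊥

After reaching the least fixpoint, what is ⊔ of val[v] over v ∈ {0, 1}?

Iteration log — 18 steps:
  step 1. node 0  ⊔preds=[-6,-1]  new=[-6,4]  old=[4,4]  +wl: 
  step 2. node 1  ⊔preds=⊥  new=[-6,-1]  stable
  step 3. node 2  ⊔preds=[-6,4]  new=[-6,4]  old=⊥  +wl: 
  step 4. node 3  ⊔preds=[-6,4]  new=[-6,5]  old=⊥  +wl: 1,2
  step 5. node 4  ⊔preds=[-6,4]  new=[-6,2]  old=⊥  +wl: 0
  step 6. node 1  ⊔preds=[-6,5]  new=[-6,5]  old=[-6,-1]  +wl: 4
  step 7. node 2  ⊔preds=[-6,5]  new=[-6,5]  old=[-6,4]  +wl: 3
  step 8. node 0  ⊔preds=[-6,5]  new=[-6,4]  stable
  step 9. node 4  ⊔preds=[-6,5]  new=[-6,3]  old=[-6,2]  +wl: 0,2
  step 10. node 3  ⊔preds=[-6,5]  new=[-6,6]  old=[-6,5]  +wl: 1
  step 11. node 0  ⊔preds=[-6,5]  new=[-6,4]  stable
  step 12. node 2  ⊔preds=[-6,6]  new=[-6,6]  old=[-6,5]  +wl: 3,4
  step 13. node 1  ⊔preds=[-6,6]  new=[-6,6]  old=[-6,5]  +wl: 0
  step 14. node 3  ⊔preds=[-6,6]  new=[-6,6]  stable
  step 15. node 4  ⊔preds=[-6,6]  new=[-6,4]  old=[-6,3]  +wl: 2
  step 16. node 0  ⊔preds=[-6,6]  new=[-6,5]  old=[-6,4]  +wl: 4
  step 17. node 2  ⊔preds=[-6,6]  new=[-6,6]  stable
  step 18. node 4  ⊔preds=[-6,6]  new=[-6,4]  stable

Least fixpoint reached:
  node 0: [-6,5]
  node 1: [-6,6]
  node 2: [-6,6]
  node 3: [-6,6]
  node 4: [-6,4]

[-6,6]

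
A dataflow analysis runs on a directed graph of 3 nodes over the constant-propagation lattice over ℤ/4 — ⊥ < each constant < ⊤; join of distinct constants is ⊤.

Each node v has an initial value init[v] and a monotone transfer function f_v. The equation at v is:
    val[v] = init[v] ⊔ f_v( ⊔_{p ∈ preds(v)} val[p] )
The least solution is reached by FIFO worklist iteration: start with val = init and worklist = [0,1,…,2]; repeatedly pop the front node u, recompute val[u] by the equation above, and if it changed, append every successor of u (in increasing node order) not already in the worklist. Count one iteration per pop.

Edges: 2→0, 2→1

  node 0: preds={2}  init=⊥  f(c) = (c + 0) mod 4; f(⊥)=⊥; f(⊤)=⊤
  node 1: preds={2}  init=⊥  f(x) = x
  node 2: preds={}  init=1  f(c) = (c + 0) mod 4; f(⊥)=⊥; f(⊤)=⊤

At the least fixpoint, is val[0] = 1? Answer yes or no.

Trace (3 dequeues):
  [1] u=0 | in 1 | out 1 | prev ⊥ | push {}
  [2] u=1 | in 1 | out 1 | prev ⊥ | push {}
  [3] u=2 | in ⊥ | out 1 | ==

Converged values:
  [0] 1
  [1] 1
  [2] 1

yes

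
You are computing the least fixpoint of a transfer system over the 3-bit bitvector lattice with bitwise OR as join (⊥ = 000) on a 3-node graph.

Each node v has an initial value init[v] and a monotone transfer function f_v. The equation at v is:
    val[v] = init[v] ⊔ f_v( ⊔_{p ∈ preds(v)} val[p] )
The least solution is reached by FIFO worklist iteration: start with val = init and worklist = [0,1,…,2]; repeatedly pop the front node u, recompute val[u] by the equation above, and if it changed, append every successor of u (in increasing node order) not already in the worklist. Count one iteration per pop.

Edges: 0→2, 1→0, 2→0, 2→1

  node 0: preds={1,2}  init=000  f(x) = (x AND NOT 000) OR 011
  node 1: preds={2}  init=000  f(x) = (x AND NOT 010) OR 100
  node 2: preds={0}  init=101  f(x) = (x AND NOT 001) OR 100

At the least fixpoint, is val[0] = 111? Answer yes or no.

yes

Worklist (5 pops):
  #1 pop 0: in=101 → 111 (was 000); enqueue []
  #2 pop 1: in=101 → 101 (was 000); enqueue [0]
  #3 pop 2: in=111 → 111 (was 101); enqueue [1]
  #4 pop 0: in=111 → 111 (no change)
  #5 pop 1: in=111 → 101 (no change)

Fixpoint:
  val[0] = 111
  val[1] = 101
  val[2] = 111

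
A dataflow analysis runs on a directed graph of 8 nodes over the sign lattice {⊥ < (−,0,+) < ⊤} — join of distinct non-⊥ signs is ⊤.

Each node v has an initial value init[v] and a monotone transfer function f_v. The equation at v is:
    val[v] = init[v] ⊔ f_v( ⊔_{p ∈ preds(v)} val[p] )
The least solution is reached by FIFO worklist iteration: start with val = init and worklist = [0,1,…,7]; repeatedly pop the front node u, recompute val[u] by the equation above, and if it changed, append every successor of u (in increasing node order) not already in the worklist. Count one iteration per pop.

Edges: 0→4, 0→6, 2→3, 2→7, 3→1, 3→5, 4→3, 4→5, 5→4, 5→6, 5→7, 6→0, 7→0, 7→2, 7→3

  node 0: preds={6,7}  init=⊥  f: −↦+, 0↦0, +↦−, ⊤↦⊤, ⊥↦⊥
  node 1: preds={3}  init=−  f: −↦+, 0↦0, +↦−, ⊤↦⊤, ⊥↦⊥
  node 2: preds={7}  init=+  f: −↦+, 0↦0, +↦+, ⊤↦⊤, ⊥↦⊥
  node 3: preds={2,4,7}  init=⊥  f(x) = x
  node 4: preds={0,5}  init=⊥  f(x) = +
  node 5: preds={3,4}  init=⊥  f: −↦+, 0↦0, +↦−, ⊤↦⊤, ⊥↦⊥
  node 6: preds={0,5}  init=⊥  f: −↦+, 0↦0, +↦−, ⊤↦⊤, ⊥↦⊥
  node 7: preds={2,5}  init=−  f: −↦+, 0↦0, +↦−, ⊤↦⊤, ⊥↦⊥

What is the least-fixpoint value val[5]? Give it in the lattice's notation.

⊤

Iteration log — 17 steps:
  step 1. node 0  ⊔preds=−  new=+  old=⊥  +wl: 
  step 2. node 1  ⊔preds=⊥  new=−  stable
  step 3. node 2  ⊔preds=−  new=+  stable
  step 4. node 3  ⊔preds=⊤  new=⊤  old=⊥  +wl: 1
  step 5. node 4  ⊔preds=+  new=+  old=⊥  +wl: 3
  step 6. node 5  ⊔preds=⊤  new=⊤  old=⊥  +wl: 4
  step 7. node 6  ⊔preds=⊤  new=⊤  old=⊥  +wl: 0
  step 8. node 7  ⊔preds=⊤  new=⊤  old=−  +wl: 2
  step 9. node 1  ⊔preds=⊤  new=⊤  old=−  +wl: 
  step 10. node 3  ⊔preds=⊤  new=⊤  stable
  step 11. node 4  ⊔preds=⊤  new=+  stable
  step 12. node 0  ⊔preds=⊤  new=⊤  old=+  +wl: 4,6
  step 13. node 2  ⊔preds=⊤  new=⊤  old=+  +wl: 3,7
  step 14. node 4  ⊔preds=⊤  new=+  stable
  step 15. node 6  ⊔preds=⊤  new=⊤  stable
  step 16. node 3  ⊔preds=⊤  new=⊤  stable
  step 17. node 7  ⊔preds=⊤  new=⊤  stable

Least fixpoint reached:
  node 0: ⊤
  node 1: ⊤
  node 2: ⊤
  node 3: ⊤
  node 4: +
  node 5: ⊤
  node 6: ⊤
  node 7: ⊤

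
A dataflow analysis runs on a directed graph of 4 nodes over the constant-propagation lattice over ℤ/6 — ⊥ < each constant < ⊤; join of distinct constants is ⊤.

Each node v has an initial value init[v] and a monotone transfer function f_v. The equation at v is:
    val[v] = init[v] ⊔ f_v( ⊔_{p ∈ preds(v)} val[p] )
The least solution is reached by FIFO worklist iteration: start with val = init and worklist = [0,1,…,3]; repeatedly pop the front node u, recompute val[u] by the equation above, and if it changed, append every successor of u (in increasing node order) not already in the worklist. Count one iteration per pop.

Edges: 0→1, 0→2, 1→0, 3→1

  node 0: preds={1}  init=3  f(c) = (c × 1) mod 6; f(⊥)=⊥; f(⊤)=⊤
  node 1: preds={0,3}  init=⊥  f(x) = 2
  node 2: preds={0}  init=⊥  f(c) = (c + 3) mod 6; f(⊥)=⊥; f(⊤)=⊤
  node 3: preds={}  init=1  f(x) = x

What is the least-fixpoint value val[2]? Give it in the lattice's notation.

⊤

Iteration log — 7 steps:
  step 1. node 0  ⊔preds=⊥  new=3  stable
  step 2. node 1  ⊔preds=⊤  new=2  old=⊥  +wl: 0
  step 3. node 2  ⊔preds=3  new=0  old=⊥  +wl: 
  step 4. node 3  ⊔preds=⊥  new=1  stable
  step 5. node 0  ⊔preds=2  new=⊤  old=3  +wl: 1,2
  step 6. node 1  ⊔preds=⊤  new=2  stable
  step 7. node 2  ⊔preds=⊤  new=⊤  old=0  +wl: 

Least fixpoint reached:
  node 0: ⊤
  node 1: 2
  node 2: ⊤
  node 3: 1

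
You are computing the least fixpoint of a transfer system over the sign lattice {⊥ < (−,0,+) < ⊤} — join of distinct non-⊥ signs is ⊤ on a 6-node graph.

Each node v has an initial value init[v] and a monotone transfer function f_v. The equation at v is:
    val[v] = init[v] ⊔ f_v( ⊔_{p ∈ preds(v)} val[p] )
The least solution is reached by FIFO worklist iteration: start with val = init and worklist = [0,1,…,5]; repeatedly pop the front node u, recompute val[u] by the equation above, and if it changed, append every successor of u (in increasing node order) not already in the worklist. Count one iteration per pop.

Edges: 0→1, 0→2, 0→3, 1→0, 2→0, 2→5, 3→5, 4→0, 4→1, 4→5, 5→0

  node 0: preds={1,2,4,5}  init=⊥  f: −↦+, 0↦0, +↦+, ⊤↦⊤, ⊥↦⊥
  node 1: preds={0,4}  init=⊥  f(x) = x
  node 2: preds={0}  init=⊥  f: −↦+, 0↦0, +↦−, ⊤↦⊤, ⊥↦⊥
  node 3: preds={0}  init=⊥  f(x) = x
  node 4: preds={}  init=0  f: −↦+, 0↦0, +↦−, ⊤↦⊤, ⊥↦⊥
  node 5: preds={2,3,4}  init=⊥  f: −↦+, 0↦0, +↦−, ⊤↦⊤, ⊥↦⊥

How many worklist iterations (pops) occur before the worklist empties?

7

Iteration log — 7 steps:
  step 1. node 0  ⊔preds=0  new=0  old=⊥  +wl: 
  step 2. node 1  ⊔preds=0  new=0  old=⊥  +wl: 0
  step 3. node 2  ⊔preds=0  new=0  old=⊥  +wl: 
  step 4. node 3  ⊔preds=0  new=0  old=⊥  +wl: 
  step 5. node 4  ⊔preds=⊥  new=0  stable
  step 6. node 5  ⊔preds=0  new=0  old=⊥  +wl: 
  step 7. node 0  ⊔preds=0  new=0  stable

Least fixpoint reached:
  node 0: 0
  node 1: 0
  node 2: 0
  node 3: 0
  node 4: 0
  node 5: 0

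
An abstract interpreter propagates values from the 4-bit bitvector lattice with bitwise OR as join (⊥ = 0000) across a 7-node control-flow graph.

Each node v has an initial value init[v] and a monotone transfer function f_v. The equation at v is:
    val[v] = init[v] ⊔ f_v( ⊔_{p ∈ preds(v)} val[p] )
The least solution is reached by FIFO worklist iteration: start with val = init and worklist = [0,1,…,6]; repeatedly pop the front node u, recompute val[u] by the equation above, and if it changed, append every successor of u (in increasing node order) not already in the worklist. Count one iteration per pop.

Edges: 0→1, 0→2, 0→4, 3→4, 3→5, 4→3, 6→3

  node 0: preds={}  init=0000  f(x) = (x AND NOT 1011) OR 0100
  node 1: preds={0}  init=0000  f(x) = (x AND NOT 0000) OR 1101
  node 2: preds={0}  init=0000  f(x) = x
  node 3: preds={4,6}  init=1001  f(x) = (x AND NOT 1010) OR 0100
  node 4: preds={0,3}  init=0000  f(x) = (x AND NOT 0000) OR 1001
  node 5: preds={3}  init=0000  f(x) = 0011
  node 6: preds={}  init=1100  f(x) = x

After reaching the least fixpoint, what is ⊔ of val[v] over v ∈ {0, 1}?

1101

Worklist (8 pops):
  #1 pop 0: in=0000 → 0100 (was 0000); enqueue []
  #2 pop 1: in=0100 → 1101 (was 0000); enqueue []
  #3 pop 2: in=0100 → 0100 (was 0000); enqueue []
  #4 pop 3: in=1100 → 1101 (was 1001); enqueue []
  #5 pop 4: in=1101 → 1101 (was 0000); enqueue [3]
  #6 pop 5: in=1101 → 0011 (was 0000); enqueue []
  #7 pop 6: in=0000 → 1100 (no change)
  #8 pop 3: in=1101 → 1101 (no change)

Fixpoint:
  val[0] = 0100
  val[1] = 1101
  val[2] = 0100
  val[3] = 1101
  val[4] = 1101
  val[5] = 0011
  val[6] = 1100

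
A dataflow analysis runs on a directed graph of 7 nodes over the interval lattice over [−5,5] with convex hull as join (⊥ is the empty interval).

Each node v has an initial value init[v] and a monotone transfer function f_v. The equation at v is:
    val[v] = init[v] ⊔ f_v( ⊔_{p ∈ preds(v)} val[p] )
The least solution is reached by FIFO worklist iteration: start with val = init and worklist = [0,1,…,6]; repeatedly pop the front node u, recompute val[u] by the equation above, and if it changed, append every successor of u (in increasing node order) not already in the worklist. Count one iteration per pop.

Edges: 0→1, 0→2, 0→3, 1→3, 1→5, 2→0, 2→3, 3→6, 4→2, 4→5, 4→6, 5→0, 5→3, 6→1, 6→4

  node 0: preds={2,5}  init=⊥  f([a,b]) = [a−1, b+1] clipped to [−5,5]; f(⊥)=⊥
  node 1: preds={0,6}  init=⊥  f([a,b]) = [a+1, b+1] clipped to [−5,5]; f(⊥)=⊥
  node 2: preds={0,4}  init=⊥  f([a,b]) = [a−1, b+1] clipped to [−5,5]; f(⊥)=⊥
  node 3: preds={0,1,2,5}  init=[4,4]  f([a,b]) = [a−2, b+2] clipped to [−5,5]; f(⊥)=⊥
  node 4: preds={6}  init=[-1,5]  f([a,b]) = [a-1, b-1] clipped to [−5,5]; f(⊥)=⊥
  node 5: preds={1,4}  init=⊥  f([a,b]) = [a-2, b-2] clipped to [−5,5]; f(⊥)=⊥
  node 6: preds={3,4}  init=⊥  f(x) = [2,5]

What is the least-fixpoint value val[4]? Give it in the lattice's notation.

Worklist (21 pops):
  #1 pop 0: in=⊥ → ⊥ (no change)
  #2 pop 1: in=⊥ → ⊥ (no change)
  #3 pop 2: in=[-1,5] → [-2,5] (was ⊥); enqueue [0]
  #4 pop 3: in=[-2,5] → [-4,5] (was [4,4]); enqueue []
  #5 pop 4: in=⊥ → [-1,5] (no change)
  #6 pop 5: in=[-1,5] → [-3,3] (was ⊥); enqueue [3]
  #7 pop 6: in=[-4,5] → [2,5] (was ⊥); enqueue [1,4]
  #8 pop 0: in=[-3,5] → [-4,5] (was ⊥); enqueue [2]
  #9 pop 3: in=[-4,5] → [-5,5] (was [-4,5]); enqueue [6]
  #10 pop 1: in=[-4,5] → [-3,5] (was ⊥); enqueue [3,5]
  #11 pop 4: in=[2,5] → [-1,5] (no change)
  #12 pop 2: in=[-4,5] → [-5,5] (was [-2,5]); enqueue [0]
  #13 pop 6: in=[-5,5] → [2,5] (no change)
  #14 pop 3: in=[-5,5] → [-5,5] (no change)
  #15 pop 5: in=[-3,5] → [-5,3] (was [-3,3]); enqueue [3]
  #16 pop 0: in=[-5,5] → [-5,5] (was [-4,5]); enqueue [1,2]
  #17 pop 3: in=[-5,5] → [-5,5] (no change)
  #18 pop 1: in=[-5,5] → [-4,5] (was [-3,5]); enqueue [3,5]
  #19 pop 2: in=[-5,5] → [-5,5] (no change)
  #20 pop 3: in=[-5,5] → [-5,5] (no change)
  #21 pop 5: in=[-4,5] → [-5,3] (no change)

Fixpoint:
  val[0] = [-5,5]
  val[1] = [-4,5]
  val[2] = [-5,5]
  val[3] = [-5,5]
  val[4] = [-1,5]
  val[5] = [-5,3]
  val[6] = [2,5]

[-1,5]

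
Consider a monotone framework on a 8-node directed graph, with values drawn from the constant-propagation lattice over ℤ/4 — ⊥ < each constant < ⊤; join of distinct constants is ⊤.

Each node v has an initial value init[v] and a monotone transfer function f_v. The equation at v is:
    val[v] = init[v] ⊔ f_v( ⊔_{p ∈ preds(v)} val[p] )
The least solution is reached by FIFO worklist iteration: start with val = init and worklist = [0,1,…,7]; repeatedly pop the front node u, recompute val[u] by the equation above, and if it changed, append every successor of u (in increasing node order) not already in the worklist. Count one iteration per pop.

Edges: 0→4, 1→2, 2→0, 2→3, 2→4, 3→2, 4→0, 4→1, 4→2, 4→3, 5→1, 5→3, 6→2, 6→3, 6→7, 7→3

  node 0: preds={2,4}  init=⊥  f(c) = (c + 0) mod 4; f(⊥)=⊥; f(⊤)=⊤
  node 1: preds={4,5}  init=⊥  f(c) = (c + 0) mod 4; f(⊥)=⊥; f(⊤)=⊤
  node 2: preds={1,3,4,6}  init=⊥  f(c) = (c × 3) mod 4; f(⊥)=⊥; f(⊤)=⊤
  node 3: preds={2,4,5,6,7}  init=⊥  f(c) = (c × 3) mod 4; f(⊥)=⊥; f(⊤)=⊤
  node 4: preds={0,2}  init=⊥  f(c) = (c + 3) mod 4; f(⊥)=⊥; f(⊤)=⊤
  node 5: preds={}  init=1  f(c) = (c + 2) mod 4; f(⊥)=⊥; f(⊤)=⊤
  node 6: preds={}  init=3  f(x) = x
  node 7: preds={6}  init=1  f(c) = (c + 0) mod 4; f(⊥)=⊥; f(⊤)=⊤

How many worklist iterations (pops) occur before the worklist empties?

Iteration log — 14 steps:
  step 1. node 0  ⊔preds=⊥  new=⊥  stable
  step 2. node 1  ⊔preds=1  new=1  old=⊥  +wl: 
  step 3. node 2  ⊔preds=⊤  new=⊤  old=⊥  +wl: 0
  step 4. node 3  ⊔preds=⊤  new=⊤  old=⊥  +wl: 2
  step 5. node 4  ⊔preds=⊤  new=⊤  old=⊥  +wl: 1,3
  step 6. node 5  ⊔preds=⊥  new=1  stable
  step 7. node 6  ⊔preds=⊥  new=3  stable
  step 8. node 7  ⊔preds=3  new=⊤  old=1  +wl: 
  step 9. node 0  ⊔preds=⊤  new=⊤  old=⊥  +wl: 4
  step 10. node 2  ⊔preds=⊤  new=⊤  stable
  step 11. node 1  ⊔preds=⊤  new=⊤  old=1  +wl: 2
  step 12. node 3  ⊔preds=⊤  new=⊤  stable
  step 13. node 4  ⊔preds=⊤  new=⊤  stable
  step 14. node 2  ⊔preds=⊤  new=⊤  stable

Least fixpoint reached:
  node 0: ⊤
  node 1: ⊤
  node 2: ⊤
  node 3: ⊤
  node 4: ⊤
  node 5: 1
  node 6: 3
  node 7: ⊤

14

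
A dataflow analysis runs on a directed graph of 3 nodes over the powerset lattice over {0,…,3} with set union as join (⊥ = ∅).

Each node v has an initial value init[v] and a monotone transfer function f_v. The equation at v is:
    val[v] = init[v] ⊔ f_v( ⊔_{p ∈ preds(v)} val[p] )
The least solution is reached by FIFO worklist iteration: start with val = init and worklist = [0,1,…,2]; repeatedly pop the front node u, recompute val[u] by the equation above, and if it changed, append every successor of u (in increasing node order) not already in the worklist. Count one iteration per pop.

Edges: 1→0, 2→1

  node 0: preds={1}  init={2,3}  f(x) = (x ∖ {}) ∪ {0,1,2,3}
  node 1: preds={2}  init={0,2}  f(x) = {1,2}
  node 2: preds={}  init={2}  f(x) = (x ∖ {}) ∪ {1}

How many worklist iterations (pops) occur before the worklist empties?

Worklist (5 pops):
  #1 pop 0: in={0,2} → {0,1,2,3} (was {2,3}); enqueue []
  #2 pop 1: in={2} → {0,1,2} (was {0,2}); enqueue [0]
  #3 pop 2: in={} → {1,2} (was {2}); enqueue [1]
  #4 pop 0: in={0,1,2} → {0,1,2,3} (no change)
  #5 pop 1: in={1,2} → {0,1,2} (no change)

Fixpoint:
  val[0] = {0,1,2,3}
  val[1] = {0,1,2}
  val[2] = {1,2}

5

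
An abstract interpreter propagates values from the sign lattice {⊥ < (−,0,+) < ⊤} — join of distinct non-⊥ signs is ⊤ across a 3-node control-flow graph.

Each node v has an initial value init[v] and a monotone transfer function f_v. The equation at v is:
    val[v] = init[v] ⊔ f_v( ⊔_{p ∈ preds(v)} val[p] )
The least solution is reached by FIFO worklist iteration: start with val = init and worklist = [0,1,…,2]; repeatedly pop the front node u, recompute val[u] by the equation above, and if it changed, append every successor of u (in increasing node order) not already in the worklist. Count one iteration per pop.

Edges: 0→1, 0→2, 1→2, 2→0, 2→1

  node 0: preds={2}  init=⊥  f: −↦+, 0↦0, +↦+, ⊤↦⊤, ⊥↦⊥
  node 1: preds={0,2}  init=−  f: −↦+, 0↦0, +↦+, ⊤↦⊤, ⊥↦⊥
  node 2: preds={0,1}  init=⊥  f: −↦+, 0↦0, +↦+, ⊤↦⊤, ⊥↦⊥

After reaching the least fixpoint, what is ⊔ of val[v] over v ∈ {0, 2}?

⊤

Worklist (9 pops):
  #1 pop 0: in=⊥ → ⊥ (no change)
  #2 pop 1: in=⊥ → − (no change)
  #3 pop 2: in=− → + (was ⊥); enqueue [0,1]
  #4 pop 0: in=+ → + (was ⊥); enqueue [2]
  #5 pop 1: in=+ → ⊤ (was −); enqueue []
  #6 pop 2: in=⊤ → ⊤ (was +); enqueue [0,1]
  #7 pop 0: in=⊤ → ⊤ (was +); enqueue [2]
  #8 pop 1: in=⊤ → ⊤ (no change)
  #9 pop 2: in=⊤ → ⊤ (no change)

Fixpoint:
  val[0] = ⊤
  val[1] = ⊤
  val[2] = ⊤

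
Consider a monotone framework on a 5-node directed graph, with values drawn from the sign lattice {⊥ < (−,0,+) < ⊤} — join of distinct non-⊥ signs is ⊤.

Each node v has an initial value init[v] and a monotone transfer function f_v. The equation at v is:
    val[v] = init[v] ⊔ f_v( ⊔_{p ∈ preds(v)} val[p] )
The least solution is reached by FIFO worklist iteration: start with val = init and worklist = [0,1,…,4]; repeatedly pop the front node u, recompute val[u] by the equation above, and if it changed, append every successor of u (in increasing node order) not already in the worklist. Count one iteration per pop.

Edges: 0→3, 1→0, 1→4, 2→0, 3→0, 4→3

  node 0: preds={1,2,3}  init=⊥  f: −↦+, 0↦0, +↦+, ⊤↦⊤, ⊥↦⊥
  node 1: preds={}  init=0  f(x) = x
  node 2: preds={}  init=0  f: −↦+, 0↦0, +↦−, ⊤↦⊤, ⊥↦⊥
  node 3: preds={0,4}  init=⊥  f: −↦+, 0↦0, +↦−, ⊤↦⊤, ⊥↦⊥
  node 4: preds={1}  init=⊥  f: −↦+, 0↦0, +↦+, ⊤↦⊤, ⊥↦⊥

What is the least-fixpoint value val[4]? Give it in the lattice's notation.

Trace (7 dequeues):
  [1] u=0 | in 0 | out 0 | prev ⊥ | push {}
  [2] u=1 | in ⊥ | out 0 | ==
  [3] u=2 | in ⊥ | out 0 | ==
  [4] u=3 | in 0 | out 0 | prev ⊥ | push {0}
  [5] u=4 | in 0 | out 0 | prev ⊥ | push {3}
  [6] u=0 | in 0 | out 0 | ==
  [7] u=3 | in 0 | out 0 | ==

Converged values:
  [0] 0
  [1] 0
  [2] 0
  [3] 0
  [4] 0

0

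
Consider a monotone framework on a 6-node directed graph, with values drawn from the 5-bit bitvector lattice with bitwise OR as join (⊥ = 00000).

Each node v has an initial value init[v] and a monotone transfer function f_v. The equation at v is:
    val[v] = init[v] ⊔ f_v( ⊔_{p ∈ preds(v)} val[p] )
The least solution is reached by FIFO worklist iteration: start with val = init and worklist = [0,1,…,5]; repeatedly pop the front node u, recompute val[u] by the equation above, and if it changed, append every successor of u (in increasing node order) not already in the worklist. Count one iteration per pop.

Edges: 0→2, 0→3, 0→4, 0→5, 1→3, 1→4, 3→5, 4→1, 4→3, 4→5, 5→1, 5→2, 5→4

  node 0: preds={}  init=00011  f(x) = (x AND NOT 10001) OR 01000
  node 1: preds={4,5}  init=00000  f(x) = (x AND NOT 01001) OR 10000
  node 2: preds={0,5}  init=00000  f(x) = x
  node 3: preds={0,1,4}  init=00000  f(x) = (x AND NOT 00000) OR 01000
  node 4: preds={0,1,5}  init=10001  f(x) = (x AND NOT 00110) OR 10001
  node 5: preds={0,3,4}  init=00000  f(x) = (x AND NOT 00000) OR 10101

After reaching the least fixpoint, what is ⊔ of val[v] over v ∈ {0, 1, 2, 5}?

Trace (11 dequeues):
  [1] u=0 | in 00000 | out 01011 | prev 00011 | push {}
  [2] u=1 | in 10001 | out 10000 | prev 00000 | push {}
  [3] u=2 | in 01011 | out 01011 | prev 00000 | push {}
  [4] u=3 | in 11011 | out 11011 | prev 00000 | push {}
  [5] u=4 | in 11011 | out 11001 | prev 10001 | push {1,3}
  [6] u=5 | in 11011 | out 11111 | prev 00000 | push {2,4}
  [7] u=1 | in 11111 | out 10110 | prev 10000 | push {}
  [8] u=3 | in 11111 | out 11111 | prev 11011 | push {5}
  [9] u=2 | in 11111 | out 11111 | prev 01011 | push {}
  [10] u=4 | in 11111 | out 11001 | ==
  [11] u=5 | in 11111 | out 11111 | ==

Converged values:
  [0] 01011
  [1] 10110
  [2] 11111
  [3] 11111
  [4] 11001
  [5] 11111

11111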